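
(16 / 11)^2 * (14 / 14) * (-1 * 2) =-512 / 121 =-4.23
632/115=5.50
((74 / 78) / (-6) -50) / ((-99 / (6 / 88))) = 97 / 2808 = 0.03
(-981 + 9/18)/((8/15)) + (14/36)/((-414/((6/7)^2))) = -1838.44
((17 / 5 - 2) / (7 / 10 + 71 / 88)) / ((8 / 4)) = 308 / 663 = 0.46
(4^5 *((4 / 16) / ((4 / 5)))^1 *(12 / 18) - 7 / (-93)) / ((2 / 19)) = 377093 / 186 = 2027.38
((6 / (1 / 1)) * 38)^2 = 51984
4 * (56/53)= 4.23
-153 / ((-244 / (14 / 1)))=1071 / 122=8.78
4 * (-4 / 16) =-1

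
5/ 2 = 2.50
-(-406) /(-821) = -0.49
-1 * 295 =-295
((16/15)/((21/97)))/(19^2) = 1552/113715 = 0.01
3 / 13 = 0.23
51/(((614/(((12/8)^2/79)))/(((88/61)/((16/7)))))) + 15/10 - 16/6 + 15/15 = -11729435/71012784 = -0.17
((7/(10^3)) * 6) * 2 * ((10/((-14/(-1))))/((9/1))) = 1/150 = 0.01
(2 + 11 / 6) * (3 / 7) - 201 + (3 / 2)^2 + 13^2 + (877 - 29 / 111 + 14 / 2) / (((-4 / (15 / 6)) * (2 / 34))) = -9417.83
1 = 1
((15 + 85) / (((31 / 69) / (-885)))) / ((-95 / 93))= 3663900 / 19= 192836.84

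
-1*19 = -19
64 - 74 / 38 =1179 / 19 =62.05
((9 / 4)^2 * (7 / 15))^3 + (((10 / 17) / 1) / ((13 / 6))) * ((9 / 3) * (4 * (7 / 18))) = 1635390449 / 113152000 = 14.45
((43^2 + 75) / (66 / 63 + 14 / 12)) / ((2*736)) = 3367 / 5704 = 0.59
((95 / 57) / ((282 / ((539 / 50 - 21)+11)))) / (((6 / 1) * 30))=13 / 507600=0.00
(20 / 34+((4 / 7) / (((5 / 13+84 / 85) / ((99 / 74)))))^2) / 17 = 0.05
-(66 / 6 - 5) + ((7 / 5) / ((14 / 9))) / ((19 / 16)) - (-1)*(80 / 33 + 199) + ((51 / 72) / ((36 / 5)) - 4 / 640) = 17721211 / 90288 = 196.27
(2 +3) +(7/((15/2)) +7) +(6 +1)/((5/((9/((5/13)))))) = 45.69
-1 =-1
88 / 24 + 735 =2216 / 3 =738.67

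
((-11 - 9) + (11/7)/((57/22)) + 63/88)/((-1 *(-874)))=-0.02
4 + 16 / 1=20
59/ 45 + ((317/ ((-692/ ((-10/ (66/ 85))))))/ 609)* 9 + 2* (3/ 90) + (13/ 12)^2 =733900133/ 278142480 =2.64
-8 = -8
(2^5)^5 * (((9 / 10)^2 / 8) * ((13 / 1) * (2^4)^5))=1157785744048128 / 25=46311429761925.12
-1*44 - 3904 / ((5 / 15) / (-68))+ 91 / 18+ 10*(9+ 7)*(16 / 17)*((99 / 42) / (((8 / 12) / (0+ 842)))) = 2666123813 / 2142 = 1244688.99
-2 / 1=-2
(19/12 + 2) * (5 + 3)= 86/3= 28.67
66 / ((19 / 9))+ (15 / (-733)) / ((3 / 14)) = 434072 / 13927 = 31.17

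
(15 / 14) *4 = 30 / 7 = 4.29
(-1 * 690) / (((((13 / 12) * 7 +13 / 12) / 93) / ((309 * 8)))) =-18303258.46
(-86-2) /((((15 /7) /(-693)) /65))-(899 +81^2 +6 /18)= 1842387.67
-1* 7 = -7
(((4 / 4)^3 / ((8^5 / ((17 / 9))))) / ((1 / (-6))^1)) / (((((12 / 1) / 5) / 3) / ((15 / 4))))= -425 / 262144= -0.00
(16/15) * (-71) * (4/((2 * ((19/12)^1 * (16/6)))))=-3408/95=-35.87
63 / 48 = 21 / 16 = 1.31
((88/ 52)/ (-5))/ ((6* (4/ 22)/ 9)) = -363/ 130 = -2.79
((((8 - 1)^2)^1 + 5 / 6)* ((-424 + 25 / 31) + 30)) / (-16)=1214837 / 992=1224.63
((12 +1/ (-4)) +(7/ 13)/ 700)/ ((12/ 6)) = 3819/ 650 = 5.88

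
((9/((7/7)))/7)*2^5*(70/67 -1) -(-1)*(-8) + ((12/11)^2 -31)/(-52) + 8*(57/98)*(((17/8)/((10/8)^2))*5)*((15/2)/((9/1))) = 429303397/20656636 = 20.78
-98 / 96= -49 / 48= -1.02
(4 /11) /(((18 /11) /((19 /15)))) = 38 /135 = 0.28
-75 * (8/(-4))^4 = -1200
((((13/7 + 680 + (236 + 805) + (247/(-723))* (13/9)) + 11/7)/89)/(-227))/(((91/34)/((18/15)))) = -1067919872/27913535559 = -0.04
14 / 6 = 7 / 3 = 2.33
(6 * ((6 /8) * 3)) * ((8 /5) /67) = 108 /335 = 0.32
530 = 530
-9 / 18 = -1 / 2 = -0.50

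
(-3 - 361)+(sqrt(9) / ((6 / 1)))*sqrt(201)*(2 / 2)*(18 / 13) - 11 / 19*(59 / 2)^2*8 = -83498 / 19+9*sqrt(201) / 13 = -4384.82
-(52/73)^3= -0.36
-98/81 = -1.21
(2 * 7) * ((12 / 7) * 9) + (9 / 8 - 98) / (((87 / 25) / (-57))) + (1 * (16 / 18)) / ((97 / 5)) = 1802.79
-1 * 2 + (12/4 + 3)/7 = -8/7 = -1.14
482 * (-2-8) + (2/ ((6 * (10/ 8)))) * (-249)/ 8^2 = -385683/ 80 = -4821.04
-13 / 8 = -1.62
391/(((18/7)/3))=456.17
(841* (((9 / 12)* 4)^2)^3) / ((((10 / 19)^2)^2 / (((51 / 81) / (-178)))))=-50306382099 / 1780000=-28262.01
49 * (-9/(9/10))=-490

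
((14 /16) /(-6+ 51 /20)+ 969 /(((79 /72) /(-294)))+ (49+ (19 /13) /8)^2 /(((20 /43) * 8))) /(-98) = 488631020476931 /184892338176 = 2642.79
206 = 206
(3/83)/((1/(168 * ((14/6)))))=1176/83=14.17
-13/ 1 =-13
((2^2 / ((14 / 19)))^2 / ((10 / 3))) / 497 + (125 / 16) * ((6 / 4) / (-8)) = -45107379 / 31171840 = -1.45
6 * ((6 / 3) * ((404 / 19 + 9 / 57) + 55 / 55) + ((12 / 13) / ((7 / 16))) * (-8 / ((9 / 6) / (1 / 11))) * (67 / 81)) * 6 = 271109840 / 171171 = 1583.85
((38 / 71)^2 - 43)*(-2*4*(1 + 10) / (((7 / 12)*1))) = 227376864 / 35287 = 6443.64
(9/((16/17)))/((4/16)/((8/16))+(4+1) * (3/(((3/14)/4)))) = 3/88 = 0.03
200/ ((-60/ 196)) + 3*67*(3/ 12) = -7237/ 12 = -603.08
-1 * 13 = -13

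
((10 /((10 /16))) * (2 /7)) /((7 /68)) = 2176 /49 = 44.41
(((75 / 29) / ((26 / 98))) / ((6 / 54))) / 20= 6615 / 1508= 4.39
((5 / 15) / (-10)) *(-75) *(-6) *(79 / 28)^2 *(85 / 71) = -7957275 / 55664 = -142.95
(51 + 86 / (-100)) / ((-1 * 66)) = -2507 / 3300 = -0.76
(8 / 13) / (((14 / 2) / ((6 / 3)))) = 16 / 91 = 0.18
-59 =-59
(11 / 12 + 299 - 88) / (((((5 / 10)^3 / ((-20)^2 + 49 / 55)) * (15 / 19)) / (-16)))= -34090929056 / 2475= -13774112.75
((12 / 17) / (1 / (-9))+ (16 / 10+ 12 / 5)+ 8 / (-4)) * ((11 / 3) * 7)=-5698 / 51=-111.73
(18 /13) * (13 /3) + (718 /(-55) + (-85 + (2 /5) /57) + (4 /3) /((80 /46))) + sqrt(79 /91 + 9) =-190777 /2090 + sqrt(81718) /91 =-88.14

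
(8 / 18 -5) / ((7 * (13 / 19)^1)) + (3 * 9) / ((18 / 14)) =20.05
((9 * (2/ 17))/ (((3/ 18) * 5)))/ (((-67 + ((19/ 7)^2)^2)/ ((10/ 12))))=-2401/ 28849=-0.08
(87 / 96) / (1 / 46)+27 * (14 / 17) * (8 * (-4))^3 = -198169525 / 272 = -728564.43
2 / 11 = 0.18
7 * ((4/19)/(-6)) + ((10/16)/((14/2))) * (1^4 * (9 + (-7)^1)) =-107/1596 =-0.07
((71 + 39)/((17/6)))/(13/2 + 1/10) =100/17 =5.88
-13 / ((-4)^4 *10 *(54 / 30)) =-13 / 4608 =-0.00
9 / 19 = 0.47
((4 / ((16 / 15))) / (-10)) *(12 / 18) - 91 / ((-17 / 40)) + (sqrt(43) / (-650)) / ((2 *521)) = 213.87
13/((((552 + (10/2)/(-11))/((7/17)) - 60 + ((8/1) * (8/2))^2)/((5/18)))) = 5005/3192606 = 0.00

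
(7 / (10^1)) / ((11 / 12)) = 42 / 55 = 0.76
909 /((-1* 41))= -909 /41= -22.17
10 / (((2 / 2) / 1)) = 10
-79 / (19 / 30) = -2370 / 19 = -124.74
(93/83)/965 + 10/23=803089/1842185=0.44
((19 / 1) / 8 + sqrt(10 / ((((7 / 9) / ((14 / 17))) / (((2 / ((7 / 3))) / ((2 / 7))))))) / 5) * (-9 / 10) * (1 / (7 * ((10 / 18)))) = -1539 / 2800 - 243 * sqrt(255) / 14875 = -0.81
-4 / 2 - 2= -4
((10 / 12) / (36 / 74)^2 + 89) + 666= 1474565 / 1944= 758.52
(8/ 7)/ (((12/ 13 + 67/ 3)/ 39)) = 12168/ 6349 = 1.92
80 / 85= 16 / 17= 0.94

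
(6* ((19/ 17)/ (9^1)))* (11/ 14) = 209/ 357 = 0.59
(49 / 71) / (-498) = -49 / 35358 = -0.00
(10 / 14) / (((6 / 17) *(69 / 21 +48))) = 85 / 2154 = 0.04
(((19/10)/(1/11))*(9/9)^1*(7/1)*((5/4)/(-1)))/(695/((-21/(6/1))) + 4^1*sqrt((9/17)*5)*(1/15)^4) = 241943625*sqrt(85)/3741330515623432 + 6891180901171875/7482661031246864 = 0.92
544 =544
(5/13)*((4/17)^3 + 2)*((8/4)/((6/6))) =98900/63869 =1.55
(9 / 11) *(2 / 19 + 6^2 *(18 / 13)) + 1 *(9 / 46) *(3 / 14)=71584407 / 1749748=40.91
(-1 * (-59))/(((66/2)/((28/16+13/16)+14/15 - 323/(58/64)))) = -144922231/229680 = -630.97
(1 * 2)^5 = 32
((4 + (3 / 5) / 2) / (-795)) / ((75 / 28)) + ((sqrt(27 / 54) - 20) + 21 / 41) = -238226557 / 12223125 + sqrt(2) / 2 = -18.78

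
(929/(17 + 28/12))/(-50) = -2787/2900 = -0.96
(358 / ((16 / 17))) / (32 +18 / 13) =39559 / 3472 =11.39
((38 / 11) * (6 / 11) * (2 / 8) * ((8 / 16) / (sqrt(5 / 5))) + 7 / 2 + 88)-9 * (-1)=12189 / 121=100.74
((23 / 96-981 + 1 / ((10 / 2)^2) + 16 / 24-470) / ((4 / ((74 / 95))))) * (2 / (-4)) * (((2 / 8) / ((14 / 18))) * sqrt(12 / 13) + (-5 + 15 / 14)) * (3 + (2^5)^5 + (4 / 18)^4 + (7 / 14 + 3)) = -17148696818.11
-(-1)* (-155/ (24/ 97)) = -15035/ 24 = -626.46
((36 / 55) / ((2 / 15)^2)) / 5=81 / 11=7.36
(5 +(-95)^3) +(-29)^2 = -856529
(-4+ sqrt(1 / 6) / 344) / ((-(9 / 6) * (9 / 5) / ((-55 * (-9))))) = 2200 / 3 - 275 * sqrt(6) / 3096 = 733.12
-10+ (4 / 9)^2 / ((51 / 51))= -794 / 81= -9.80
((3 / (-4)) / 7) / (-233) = 3 / 6524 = 0.00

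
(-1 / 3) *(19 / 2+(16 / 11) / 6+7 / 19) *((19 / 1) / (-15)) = 12679 / 2970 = 4.27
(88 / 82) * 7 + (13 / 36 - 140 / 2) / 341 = 3678221 / 503316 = 7.31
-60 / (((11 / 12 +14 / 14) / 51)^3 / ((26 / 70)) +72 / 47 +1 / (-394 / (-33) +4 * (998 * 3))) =-332433824210032896 / 8488926071775671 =-39.16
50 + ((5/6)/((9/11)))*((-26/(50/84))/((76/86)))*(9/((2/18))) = -382637/95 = -4027.76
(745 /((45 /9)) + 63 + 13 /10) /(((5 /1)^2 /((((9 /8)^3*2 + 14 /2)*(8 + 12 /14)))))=166696083 /224000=744.18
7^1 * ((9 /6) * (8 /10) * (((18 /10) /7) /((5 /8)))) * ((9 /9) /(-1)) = -432 /125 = -3.46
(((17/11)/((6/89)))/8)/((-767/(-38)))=28747/202488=0.14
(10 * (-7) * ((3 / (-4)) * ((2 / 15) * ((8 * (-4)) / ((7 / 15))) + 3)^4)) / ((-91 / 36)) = -923076270 / 31213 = -29573.46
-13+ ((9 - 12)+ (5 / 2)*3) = -17 / 2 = -8.50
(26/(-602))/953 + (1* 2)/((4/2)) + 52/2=7745018/286853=27.00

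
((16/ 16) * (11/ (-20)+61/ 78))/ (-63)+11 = 540359/ 49140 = 11.00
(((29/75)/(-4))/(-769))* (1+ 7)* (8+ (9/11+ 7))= 3364/211475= 0.02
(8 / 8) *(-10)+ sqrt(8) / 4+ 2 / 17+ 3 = -117 / 17+ sqrt(2) / 2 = -6.18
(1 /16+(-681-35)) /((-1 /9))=103095 /16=6443.44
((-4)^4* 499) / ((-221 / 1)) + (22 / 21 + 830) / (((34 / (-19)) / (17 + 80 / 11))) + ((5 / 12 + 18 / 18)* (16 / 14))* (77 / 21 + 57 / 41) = -74361109286 / 6279273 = -11842.31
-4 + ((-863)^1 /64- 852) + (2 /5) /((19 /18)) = -5284161 /6080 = -869.11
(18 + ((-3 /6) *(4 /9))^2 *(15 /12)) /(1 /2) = 2926 /81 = 36.12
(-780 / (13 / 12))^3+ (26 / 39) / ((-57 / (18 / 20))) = -35458560001 / 95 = -373248000.01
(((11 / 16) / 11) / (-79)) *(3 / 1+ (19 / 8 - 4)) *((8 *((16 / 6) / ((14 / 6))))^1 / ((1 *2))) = -11 / 2212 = -0.00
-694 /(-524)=1.32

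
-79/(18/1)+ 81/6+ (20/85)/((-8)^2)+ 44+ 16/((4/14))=109.11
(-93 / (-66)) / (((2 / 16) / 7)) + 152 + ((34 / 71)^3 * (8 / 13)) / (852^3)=114206527126982383 / 494595196218981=230.91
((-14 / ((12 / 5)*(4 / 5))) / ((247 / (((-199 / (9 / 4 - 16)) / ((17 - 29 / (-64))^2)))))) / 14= -1018880 / 10169913039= -0.00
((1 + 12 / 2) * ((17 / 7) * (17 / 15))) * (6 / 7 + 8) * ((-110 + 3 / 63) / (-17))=2433686 / 2205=1103.71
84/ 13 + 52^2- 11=35093/ 13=2699.46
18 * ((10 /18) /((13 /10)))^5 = 625000000 /2436053373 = 0.26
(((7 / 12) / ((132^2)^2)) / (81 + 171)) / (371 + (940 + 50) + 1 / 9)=1 / 178514316288000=0.00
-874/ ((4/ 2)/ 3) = -1311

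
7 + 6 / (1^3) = 13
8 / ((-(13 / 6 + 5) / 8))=-384 / 43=-8.93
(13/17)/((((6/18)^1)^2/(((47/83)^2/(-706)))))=-0.00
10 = 10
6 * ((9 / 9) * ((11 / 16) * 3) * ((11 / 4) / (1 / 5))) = 5445 / 32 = 170.16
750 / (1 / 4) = 3000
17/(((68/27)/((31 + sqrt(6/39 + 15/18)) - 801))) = -10395/2 + 9 * sqrt(6006)/104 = -5190.79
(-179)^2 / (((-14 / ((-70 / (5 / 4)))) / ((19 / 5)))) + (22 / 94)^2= 5379171849 / 11045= 487023.25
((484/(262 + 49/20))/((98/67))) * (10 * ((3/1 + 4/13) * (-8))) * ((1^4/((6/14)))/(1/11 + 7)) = -142683200/1309581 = -108.95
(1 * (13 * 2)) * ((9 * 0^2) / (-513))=0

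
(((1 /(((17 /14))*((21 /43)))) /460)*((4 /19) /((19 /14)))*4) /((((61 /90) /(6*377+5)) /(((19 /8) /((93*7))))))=389924 /14048239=0.03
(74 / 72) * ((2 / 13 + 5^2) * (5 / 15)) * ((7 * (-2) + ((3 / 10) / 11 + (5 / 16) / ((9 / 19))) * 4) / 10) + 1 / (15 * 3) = -89645287 / 9266400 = -9.67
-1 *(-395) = 395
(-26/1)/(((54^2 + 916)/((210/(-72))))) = 0.02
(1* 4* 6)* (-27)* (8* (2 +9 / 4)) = -22032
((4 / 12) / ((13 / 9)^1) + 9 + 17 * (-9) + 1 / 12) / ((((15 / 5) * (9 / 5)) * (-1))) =112075 / 4212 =26.61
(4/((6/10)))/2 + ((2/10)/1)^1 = 53/15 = 3.53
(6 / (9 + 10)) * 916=5496 / 19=289.26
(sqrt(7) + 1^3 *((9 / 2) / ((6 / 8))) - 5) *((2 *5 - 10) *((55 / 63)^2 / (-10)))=0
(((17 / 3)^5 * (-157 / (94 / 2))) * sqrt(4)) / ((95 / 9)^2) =-350.35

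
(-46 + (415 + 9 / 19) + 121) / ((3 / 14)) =130466 / 57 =2288.88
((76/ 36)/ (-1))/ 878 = -19/ 7902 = -0.00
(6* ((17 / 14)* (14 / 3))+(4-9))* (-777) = -22533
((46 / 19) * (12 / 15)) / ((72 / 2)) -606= -518084 / 855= -605.95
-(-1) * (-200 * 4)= -800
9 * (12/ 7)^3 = 15552/ 343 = 45.34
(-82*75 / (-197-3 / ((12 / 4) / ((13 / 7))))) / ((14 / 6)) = 3075 / 232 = 13.25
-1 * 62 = -62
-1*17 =-17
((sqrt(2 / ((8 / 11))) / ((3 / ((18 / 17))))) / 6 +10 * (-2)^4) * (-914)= -146240 - 457 * sqrt(11) / 17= -146329.16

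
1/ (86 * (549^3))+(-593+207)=-5492913870203/ 14230346814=-386.00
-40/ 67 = -0.60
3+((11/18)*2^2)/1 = 49/9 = 5.44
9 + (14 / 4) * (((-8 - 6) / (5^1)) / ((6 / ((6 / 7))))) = 38 / 5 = 7.60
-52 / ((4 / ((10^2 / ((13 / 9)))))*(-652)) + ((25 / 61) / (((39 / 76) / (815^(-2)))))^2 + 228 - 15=214.38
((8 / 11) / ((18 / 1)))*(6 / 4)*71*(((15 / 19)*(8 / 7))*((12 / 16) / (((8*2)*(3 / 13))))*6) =13845 / 2926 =4.73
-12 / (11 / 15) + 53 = 403 / 11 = 36.64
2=2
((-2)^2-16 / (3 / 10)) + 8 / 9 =-436 / 9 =-48.44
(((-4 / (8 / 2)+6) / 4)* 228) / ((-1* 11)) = -285 / 11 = -25.91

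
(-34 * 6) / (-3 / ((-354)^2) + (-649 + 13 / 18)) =25564464 / 81239581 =0.31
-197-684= -881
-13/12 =-1.08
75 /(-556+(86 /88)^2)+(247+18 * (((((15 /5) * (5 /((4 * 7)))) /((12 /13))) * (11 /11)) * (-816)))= -20754167649 /2507323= -8277.42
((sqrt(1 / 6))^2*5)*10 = 25 / 3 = 8.33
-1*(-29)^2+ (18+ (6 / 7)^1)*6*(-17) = -19351 / 7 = -2764.43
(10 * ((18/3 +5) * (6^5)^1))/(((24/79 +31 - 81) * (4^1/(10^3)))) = -8446680000/1963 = -4302944.47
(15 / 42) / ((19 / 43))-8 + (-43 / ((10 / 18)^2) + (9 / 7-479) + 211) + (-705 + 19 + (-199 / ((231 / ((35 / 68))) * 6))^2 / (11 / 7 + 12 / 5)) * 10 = -304684893764504933 / 41891379314400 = -7273.21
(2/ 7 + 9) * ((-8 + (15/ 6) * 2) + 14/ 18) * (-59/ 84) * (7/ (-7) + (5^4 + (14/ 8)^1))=47995025/ 5292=9069.35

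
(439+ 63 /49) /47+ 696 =232066 /329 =705.37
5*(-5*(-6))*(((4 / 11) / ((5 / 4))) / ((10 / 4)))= 192 / 11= 17.45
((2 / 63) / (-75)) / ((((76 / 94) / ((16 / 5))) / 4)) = -3008 / 448875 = -0.01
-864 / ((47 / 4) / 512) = -1769472 / 47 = -37648.34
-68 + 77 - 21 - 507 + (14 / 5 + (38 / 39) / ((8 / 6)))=-67011 / 130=-515.47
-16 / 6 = -8 / 3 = -2.67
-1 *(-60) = 60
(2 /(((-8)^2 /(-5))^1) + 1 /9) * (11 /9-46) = 5239 /2592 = 2.02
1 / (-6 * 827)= -1 / 4962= -0.00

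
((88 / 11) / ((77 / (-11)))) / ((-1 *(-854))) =-4 / 2989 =-0.00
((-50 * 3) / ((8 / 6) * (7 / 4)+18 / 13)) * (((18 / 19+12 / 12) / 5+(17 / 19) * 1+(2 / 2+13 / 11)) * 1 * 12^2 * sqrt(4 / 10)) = -122046912 * sqrt(10) / 30305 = -12735.40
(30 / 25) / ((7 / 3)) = 18 / 35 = 0.51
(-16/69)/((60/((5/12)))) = -1/621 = -0.00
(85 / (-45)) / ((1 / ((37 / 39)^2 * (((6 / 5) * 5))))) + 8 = -10042 / 4563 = -2.20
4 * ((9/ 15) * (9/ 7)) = 108/ 35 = 3.09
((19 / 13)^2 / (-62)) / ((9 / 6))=-361 / 15717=-0.02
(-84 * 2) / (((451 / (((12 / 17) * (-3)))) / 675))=4082400 / 7667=532.46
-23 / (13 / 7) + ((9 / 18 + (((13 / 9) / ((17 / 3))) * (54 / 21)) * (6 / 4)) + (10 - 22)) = -70857 / 3094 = -22.90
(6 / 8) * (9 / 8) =27 / 32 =0.84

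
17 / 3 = 5.67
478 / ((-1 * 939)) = -478 / 939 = -0.51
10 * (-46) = -460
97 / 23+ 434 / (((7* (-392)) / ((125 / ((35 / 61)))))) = -954241 / 31556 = -30.24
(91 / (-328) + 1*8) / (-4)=-2533 / 1312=-1.93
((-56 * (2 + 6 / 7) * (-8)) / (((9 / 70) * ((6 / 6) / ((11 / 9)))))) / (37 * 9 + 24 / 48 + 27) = 281600 / 8343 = 33.75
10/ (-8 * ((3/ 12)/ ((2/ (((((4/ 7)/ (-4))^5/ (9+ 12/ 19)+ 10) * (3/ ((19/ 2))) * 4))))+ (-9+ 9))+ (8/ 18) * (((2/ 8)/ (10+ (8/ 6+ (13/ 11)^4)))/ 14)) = -681943866678060/ 861361504456217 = -0.79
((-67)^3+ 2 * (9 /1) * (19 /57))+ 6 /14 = -2105296 /7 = -300756.57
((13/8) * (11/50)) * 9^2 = 11583/400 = 28.96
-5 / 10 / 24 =-1 / 48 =-0.02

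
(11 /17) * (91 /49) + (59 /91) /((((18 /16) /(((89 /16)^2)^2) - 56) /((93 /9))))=17643899090723 /16306115295288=1.08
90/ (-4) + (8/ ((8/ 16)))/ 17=-733/ 34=-21.56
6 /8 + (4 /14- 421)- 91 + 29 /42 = -42863 /84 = -510.27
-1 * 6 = -6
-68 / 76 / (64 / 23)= -391 / 1216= -0.32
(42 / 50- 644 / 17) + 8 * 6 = 4657 / 425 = 10.96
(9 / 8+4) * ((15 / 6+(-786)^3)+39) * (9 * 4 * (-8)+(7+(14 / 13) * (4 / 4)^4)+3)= 8959091487525 / 13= 689160883655.77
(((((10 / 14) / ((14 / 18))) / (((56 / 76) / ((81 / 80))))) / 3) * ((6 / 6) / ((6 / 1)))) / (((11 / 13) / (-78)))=-780273 / 120736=-6.46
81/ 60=27/ 20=1.35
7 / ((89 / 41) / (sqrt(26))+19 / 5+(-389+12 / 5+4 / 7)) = -0.02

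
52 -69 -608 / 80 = -123 / 5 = -24.60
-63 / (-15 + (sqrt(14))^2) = 63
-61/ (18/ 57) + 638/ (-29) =-1291/ 6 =-215.17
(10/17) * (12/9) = 40/51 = 0.78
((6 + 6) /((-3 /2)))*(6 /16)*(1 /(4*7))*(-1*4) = 3 /7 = 0.43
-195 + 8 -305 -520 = -1012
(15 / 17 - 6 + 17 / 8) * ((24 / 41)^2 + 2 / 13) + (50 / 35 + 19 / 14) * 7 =18.01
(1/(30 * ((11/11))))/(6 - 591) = -0.00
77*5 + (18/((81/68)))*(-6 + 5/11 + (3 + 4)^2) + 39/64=6603733/6336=1042.26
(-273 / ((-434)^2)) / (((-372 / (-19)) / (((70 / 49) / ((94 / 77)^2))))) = -149435 / 2105866208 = -0.00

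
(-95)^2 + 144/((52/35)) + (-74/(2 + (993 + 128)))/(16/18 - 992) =593942463629/65111540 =9121.92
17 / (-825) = -17 / 825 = -0.02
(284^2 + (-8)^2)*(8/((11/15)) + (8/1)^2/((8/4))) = 38099840/11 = 3463621.82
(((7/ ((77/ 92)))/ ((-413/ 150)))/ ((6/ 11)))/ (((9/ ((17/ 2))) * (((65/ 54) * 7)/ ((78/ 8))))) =-17595/ 2891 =-6.09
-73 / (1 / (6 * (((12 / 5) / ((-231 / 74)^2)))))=-3197984 / 29645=-107.88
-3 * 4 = -12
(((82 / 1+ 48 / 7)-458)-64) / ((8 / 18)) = -6822 / 7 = -974.57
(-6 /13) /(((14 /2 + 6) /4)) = -24 /169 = -0.14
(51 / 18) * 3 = 17 / 2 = 8.50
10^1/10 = 1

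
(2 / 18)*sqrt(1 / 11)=sqrt(11) / 99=0.03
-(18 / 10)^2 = -81 / 25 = -3.24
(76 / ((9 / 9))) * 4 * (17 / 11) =5168 / 11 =469.82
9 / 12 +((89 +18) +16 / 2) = 463 / 4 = 115.75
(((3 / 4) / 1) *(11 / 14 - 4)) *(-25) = 3375 / 56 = 60.27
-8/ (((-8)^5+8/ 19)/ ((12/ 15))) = 76/ 389115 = 0.00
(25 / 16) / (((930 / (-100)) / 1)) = -125 / 744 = -0.17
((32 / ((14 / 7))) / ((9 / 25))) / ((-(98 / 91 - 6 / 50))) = -130000 / 2799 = -46.45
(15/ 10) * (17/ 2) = 51/ 4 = 12.75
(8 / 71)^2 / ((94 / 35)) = 1120 / 236927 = 0.00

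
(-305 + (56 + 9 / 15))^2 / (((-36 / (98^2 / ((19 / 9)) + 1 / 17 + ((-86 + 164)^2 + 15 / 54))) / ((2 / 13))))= -22641759153 / 8075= -2803933.02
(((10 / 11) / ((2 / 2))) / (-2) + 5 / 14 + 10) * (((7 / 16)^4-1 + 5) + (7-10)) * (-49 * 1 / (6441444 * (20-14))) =-725227475 / 55723334565888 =-0.00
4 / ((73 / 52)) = 2.85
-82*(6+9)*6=-7380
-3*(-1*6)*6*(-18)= -1944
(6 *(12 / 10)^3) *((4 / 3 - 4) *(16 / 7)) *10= -110592 / 175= -631.95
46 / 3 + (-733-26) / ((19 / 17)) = -37835 / 57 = -663.77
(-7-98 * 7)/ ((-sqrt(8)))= 693 * sqrt(2)/ 4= 245.01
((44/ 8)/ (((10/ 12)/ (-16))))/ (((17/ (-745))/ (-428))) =-33671616/ 17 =-1980683.29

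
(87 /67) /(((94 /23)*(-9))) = -667 /18894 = -0.04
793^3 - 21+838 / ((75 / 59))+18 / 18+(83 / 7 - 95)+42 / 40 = 1047223409681 / 2100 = 498677814.13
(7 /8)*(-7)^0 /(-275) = -0.00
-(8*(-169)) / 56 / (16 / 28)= 42.25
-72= -72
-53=-53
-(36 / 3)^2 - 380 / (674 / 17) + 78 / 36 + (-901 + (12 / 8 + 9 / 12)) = -4246879 / 4044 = -1050.17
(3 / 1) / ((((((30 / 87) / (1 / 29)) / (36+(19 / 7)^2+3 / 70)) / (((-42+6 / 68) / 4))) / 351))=-1276706691 / 26656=-47895.66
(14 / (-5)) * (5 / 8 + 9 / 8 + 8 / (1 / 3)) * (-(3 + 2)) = 721 / 2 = 360.50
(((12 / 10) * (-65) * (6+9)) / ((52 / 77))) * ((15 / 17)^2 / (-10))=155925 / 1156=134.88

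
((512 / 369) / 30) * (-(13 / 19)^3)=-562432 / 37964565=-0.01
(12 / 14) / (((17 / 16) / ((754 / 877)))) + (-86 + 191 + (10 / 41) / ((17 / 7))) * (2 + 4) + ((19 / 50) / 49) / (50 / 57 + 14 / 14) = 101162190408627 / 160244168350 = 631.30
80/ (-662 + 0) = -40/ 331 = -0.12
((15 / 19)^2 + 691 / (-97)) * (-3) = 682878 / 35017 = 19.50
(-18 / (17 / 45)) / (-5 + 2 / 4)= 180 / 17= 10.59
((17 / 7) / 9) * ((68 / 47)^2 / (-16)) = -4913 / 139167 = -0.04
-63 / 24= -21 / 8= -2.62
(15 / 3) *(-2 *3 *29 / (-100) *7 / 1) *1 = 609 / 10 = 60.90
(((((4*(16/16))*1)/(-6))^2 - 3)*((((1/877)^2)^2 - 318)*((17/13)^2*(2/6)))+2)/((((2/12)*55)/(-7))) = -3516253793273900854/9897380633282571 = -355.27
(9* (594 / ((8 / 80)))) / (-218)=-26730 / 109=-245.23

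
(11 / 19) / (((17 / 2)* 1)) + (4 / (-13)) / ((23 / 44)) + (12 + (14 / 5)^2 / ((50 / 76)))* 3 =4299480238 / 60360625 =71.23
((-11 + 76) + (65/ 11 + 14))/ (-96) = -467/ 528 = -0.88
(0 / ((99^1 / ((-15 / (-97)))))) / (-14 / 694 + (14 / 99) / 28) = 0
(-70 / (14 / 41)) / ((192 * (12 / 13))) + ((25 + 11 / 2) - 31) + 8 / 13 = -31189 / 29952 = -1.04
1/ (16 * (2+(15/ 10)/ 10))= 5/ 172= 0.03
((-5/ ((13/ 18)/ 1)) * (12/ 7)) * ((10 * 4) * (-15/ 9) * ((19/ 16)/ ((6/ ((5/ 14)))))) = 35625/ 637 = 55.93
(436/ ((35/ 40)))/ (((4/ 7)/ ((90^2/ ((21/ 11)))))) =25898400/ 7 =3699771.43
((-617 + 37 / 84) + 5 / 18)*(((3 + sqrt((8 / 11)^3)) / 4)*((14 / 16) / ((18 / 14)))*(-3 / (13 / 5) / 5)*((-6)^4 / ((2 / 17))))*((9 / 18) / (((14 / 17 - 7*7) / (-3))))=30045.26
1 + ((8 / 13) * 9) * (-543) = -39083 / 13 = -3006.38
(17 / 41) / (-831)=-17 / 34071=-0.00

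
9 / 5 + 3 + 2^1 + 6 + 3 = 79 / 5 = 15.80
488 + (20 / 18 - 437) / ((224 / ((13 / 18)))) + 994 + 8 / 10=268784237 / 181440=1481.39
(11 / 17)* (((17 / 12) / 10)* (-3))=-11 / 40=-0.28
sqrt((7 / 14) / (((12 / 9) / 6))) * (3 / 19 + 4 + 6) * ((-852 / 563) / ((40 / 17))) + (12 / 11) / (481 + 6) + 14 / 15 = -6095416685 / 687645948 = -8.86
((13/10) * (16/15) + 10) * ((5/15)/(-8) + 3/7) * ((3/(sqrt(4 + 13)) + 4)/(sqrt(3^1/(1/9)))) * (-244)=-978.03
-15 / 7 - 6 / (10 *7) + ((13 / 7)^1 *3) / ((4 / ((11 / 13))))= -21 / 20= -1.05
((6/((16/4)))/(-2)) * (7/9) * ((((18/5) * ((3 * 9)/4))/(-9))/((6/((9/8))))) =189/640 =0.30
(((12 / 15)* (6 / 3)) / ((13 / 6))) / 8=6 / 65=0.09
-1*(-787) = 787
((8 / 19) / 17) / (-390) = -4 / 62985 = -0.00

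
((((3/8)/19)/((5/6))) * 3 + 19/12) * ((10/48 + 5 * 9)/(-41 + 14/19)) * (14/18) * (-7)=10026919/991440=10.11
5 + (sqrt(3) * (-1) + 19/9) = 64/9 - sqrt(3) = 5.38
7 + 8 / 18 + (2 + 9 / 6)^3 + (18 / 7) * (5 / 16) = 12883 / 252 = 51.12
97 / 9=10.78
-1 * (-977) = 977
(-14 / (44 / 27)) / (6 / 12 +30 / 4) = -189 / 176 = -1.07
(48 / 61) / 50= 24 / 1525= 0.02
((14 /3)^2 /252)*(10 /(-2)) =-35 /81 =-0.43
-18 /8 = -9 /4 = -2.25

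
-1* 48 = -48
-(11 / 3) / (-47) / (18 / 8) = 44 / 1269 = 0.03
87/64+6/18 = 325/192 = 1.69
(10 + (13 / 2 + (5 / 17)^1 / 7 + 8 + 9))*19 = 151677 / 238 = 637.30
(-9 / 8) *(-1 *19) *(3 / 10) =513 / 80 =6.41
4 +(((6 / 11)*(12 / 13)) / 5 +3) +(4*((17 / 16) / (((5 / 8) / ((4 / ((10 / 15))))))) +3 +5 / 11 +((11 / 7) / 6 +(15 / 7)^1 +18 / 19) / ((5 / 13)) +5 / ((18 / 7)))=62.02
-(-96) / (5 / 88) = 8448 / 5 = 1689.60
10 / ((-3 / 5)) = -50 / 3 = -16.67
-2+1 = -1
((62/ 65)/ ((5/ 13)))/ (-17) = -62/ 425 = -0.15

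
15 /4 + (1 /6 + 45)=587 /12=48.92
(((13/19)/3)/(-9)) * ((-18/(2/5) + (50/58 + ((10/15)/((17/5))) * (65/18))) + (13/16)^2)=1894655893/1748107008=1.08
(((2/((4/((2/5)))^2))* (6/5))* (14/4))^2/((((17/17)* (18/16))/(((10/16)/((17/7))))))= 343/212500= 0.00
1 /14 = 0.07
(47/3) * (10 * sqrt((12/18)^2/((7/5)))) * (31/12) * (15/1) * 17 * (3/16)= 619225 * sqrt(35)/336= 10902.93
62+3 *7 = 83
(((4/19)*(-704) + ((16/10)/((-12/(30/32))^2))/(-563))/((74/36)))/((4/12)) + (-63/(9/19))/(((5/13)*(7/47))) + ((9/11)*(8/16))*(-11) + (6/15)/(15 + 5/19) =-2542.58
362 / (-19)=-362 / 19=-19.05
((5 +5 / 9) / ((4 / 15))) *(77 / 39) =9625 / 234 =41.13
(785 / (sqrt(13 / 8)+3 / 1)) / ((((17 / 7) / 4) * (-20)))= -26376 / 1003+2198 * sqrt(26) / 1003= -15.12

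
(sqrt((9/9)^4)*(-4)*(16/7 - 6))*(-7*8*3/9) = -832/3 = -277.33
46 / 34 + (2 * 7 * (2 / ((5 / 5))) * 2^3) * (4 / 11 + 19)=4338.81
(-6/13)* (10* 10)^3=-6000000/13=-461538.46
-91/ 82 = -1.11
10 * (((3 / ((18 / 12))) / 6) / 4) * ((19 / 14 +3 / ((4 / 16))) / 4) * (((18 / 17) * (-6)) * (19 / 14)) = -9405 / 392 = -23.99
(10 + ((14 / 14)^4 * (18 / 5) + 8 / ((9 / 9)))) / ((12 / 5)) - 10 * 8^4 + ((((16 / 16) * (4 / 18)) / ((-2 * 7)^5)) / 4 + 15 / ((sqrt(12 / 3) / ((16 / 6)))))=-396246134593 / 9680832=-40931.00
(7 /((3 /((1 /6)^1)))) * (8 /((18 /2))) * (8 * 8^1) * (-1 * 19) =-34048 /81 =-420.35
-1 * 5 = -5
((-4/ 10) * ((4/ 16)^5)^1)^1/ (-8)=1/ 20480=0.00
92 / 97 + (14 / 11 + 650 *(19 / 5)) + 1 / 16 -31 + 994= 58647163 / 17072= 3435.28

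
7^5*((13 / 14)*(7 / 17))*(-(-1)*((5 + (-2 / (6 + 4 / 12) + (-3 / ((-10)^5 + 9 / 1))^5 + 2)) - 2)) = 97184750052049331166684164596348 / 3228546761606454359582427173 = 30101.70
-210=-210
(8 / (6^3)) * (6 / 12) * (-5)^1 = -5 / 54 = -0.09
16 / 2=8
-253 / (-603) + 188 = 113617 / 603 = 188.42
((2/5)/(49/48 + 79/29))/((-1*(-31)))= 2784/808015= 0.00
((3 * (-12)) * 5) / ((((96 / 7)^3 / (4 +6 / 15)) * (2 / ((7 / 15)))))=-26411 / 368640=-0.07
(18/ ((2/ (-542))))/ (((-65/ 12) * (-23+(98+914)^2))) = 58536/ 66567865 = 0.00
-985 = -985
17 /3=5.67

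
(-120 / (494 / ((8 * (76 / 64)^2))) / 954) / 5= -19 / 33072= -0.00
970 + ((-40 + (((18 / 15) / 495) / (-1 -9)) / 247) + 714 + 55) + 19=1718.00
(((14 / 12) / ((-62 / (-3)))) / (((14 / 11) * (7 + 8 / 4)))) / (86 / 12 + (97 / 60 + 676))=55 / 7642182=0.00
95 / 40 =19 / 8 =2.38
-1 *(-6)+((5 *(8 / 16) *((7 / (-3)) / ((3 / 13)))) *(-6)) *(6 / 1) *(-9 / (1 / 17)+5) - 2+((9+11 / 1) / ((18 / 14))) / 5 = -1212056 / 9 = -134672.89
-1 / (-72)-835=-60119 / 72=-834.99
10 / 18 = 5 / 9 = 0.56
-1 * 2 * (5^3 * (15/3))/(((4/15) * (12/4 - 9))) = 3125/4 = 781.25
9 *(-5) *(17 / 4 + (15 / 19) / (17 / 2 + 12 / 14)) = -1941885 / 9956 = -195.05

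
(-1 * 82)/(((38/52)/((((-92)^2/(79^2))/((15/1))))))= -18045248/1778685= -10.15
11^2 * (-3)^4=9801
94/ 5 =18.80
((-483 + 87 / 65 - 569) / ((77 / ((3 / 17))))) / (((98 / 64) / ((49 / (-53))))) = 6556128 / 4509505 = 1.45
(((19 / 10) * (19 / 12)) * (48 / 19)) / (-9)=-38 / 45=-0.84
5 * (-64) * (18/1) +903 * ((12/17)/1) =-87084/17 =-5122.59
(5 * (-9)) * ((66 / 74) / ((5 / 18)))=-144.49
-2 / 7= -0.29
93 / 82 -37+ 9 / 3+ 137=8539 / 82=104.13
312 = 312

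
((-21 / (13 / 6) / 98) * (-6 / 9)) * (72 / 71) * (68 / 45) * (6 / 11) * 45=176256 / 71071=2.48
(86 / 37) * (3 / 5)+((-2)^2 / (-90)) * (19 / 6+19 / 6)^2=-0.39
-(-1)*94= 94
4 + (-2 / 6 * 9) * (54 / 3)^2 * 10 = -9716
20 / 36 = 5 / 9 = 0.56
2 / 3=0.67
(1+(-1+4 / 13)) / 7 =4 / 91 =0.04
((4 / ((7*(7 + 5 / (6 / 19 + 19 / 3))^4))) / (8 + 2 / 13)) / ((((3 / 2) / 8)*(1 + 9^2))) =20632736881 / 16346427473255061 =0.00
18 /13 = 1.38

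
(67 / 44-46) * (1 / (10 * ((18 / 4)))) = -0.99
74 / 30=37 / 15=2.47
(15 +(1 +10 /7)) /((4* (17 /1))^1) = 61 /238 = 0.26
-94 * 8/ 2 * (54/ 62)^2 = -274104/ 961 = -285.23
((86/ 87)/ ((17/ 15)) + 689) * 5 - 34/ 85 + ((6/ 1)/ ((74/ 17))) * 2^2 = 315065353/ 91205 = 3454.47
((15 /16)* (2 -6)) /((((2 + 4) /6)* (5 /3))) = -9 /4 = -2.25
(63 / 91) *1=9 / 13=0.69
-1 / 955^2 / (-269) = 1 / 245334725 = 0.00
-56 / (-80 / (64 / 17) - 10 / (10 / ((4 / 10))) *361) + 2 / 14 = 11153 / 23191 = 0.48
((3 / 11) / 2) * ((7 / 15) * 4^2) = 56 / 55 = 1.02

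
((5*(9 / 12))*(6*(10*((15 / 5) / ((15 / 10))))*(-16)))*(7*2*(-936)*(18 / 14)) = 121305600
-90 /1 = -90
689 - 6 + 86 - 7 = 762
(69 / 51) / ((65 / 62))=1426 / 1105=1.29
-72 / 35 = -2.06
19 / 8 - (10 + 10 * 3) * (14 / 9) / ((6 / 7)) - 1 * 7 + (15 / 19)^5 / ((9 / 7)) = -41171280221 / 534837384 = -76.98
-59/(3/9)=-177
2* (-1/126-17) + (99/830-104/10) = -2316269/52290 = -44.30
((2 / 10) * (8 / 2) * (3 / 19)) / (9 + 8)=12 / 1615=0.01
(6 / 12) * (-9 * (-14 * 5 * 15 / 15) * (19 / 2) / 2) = 5985 / 4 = 1496.25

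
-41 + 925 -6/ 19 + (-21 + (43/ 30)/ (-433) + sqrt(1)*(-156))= 174415913/ 246810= 706.68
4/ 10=2/ 5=0.40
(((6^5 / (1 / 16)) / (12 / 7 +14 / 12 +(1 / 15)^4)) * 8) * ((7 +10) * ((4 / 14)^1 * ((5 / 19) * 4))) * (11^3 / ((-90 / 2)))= -2026915799040000 / 38795891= -52245630.83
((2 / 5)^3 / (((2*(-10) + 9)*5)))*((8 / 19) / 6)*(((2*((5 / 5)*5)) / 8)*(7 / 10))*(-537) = 5012 / 130625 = 0.04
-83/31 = -2.68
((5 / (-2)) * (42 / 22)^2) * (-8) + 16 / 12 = 26944 / 363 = 74.23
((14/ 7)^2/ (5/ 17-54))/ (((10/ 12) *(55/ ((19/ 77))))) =-7752/ 19332775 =-0.00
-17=-17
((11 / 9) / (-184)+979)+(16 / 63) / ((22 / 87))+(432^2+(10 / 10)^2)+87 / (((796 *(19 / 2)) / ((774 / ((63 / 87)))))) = 90454588993037 / 482122872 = 187617.29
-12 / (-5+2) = 4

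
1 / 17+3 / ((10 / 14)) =362 / 85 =4.26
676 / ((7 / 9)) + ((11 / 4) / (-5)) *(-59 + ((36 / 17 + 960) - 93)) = 423.58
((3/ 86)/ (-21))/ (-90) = 1/ 54180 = 0.00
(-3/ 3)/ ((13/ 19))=-19/ 13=-1.46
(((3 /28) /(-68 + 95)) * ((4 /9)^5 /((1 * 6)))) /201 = 128 /2243212461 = 0.00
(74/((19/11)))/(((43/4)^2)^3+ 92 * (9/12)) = 0.00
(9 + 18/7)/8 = 81/56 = 1.45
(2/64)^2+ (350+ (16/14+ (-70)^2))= 37640199/7168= 5251.14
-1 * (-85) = 85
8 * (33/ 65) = 4.06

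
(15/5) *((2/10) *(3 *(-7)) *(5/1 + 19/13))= -5292/65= -81.42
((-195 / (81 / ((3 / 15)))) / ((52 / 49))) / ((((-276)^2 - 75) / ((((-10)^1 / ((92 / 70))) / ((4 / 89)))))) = 763175 / 756139536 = 0.00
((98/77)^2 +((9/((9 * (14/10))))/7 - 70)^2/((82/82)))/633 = 1419876221/183899793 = 7.72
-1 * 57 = -57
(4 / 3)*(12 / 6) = 8 / 3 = 2.67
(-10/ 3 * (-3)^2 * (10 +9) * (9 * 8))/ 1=-41040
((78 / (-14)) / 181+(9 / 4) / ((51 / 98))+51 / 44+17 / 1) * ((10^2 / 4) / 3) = 531949175 / 2843148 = 187.10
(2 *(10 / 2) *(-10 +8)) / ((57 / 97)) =-1940 / 57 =-34.04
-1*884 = -884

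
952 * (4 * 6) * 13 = 297024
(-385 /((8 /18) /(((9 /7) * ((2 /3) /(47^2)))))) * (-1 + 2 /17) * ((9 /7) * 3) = 601425 /525742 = 1.14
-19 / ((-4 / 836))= 3971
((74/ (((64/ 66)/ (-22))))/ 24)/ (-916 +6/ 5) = 22385/ 292736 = 0.08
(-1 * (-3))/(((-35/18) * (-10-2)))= 9/70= 0.13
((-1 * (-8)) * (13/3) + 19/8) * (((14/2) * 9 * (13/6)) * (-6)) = -242697/8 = -30337.12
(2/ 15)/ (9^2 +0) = 2/ 1215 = 0.00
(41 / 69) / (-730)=-41 / 50370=-0.00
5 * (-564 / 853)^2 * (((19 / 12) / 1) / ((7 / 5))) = 12591300 / 5093263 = 2.47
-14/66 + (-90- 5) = -3142/33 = -95.21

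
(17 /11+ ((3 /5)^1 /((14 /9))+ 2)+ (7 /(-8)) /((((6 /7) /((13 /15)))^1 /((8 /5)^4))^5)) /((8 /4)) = -30285360478520480162393555413 /5420175790786743164062500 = -5587.52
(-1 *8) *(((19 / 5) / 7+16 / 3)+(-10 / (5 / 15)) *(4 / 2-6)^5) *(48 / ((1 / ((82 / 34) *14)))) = -33862373632 / 85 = -398380866.26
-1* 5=-5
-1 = -1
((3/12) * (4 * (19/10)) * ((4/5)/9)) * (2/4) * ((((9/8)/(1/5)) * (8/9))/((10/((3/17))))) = 19/2550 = 0.01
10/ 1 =10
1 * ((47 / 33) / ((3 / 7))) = 329 / 99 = 3.32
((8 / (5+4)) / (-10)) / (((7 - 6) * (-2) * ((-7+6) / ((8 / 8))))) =-2 / 45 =-0.04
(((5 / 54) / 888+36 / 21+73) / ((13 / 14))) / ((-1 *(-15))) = 5.36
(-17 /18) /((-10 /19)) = 323 /180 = 1.79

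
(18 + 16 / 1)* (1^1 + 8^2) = 2210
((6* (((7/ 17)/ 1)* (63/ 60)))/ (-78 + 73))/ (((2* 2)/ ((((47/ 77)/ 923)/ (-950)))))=2961/ 32794190000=0.00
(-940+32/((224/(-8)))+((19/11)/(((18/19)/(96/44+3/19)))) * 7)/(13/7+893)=-1.02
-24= -24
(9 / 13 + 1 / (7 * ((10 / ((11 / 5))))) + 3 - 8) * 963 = -18737091 / 4550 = -4118.04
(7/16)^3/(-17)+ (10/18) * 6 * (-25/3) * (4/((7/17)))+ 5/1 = -264.85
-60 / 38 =-30 / 19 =-1.58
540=540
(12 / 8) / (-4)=-3 / 8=-0.38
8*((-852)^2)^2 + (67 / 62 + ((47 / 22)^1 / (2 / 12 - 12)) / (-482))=24596773183201466117 / 5834851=4215492937729.08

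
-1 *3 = -3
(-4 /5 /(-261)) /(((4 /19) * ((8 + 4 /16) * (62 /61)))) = 2318 /1335015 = 0.00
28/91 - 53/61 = -445/793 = -0.56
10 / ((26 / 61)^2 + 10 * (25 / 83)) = 3.13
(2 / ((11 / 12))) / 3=8 / 11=0.73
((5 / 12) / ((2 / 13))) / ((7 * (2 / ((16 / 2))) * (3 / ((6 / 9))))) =65 / 189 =0.34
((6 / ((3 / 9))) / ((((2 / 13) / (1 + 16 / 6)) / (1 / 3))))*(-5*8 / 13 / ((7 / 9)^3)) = -320760 / 343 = -935.16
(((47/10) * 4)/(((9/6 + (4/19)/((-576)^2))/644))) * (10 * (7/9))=148401340416/2363905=62778.05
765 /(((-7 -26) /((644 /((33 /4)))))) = -218960 /121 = -1809.59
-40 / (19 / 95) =-200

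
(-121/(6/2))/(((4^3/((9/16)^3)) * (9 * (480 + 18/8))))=-1089/42139648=-0.00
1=1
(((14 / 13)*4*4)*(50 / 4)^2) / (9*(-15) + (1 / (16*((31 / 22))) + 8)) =-21.21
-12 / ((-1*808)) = 3 / 202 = 0.01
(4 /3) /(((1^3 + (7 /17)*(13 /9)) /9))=459 /61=7.52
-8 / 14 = -4 / 7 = -0.57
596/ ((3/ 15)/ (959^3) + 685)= 657070688855/ 755190305144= 0.87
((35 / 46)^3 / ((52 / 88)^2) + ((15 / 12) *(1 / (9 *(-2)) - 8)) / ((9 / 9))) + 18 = 1360866833 / 148048056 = 9.19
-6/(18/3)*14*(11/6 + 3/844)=-32557/1266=-25.72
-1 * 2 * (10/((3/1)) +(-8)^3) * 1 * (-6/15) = -6104/15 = -406.93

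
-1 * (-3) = 3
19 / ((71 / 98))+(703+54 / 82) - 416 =913716 / 2911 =313.88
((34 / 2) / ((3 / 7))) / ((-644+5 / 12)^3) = -68544 / 460636242067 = -0.00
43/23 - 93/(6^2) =-197/276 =-0.71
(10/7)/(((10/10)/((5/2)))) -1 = 18/7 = 2.57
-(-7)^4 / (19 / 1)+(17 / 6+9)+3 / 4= -113.79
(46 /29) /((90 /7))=161 /1305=0.12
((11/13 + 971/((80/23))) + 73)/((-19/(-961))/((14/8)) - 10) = -2469676783/69881760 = -35.34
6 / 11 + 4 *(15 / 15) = 50 / 11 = 4.55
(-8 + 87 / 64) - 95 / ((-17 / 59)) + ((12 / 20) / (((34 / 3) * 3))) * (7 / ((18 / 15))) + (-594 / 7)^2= 401114311 / 53312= 7523.90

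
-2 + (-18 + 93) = 73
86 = 86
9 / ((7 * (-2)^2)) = 9 / 28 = 0.32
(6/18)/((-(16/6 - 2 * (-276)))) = -1/1664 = -0.00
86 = 86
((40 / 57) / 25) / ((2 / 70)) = 56 / 57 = 0.98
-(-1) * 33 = 33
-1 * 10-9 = -19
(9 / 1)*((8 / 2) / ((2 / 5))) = 90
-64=-64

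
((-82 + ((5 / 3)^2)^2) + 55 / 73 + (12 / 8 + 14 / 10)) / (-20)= 4176383 / 1182600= 3.53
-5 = -5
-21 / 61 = -0.34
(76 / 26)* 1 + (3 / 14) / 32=17063 / 5824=2.93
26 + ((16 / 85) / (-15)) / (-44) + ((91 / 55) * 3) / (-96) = 11645723 / 448800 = 25.95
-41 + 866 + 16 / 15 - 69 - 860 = -1544 / 15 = -102.93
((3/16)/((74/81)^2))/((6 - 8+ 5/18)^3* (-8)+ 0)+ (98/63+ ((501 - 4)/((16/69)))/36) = 717636529147/11745757152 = 61.10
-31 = -31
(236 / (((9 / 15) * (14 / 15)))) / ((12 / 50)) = 36875 / 21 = 1755.95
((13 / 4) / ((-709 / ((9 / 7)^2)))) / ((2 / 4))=-1053 / 69482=-0.02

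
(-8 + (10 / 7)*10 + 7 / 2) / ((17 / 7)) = 137 / 34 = 4.03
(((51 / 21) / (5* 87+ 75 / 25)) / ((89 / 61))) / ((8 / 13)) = 13481 / 2182992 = 0.01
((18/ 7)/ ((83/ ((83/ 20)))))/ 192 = 3/ 4480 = 0.00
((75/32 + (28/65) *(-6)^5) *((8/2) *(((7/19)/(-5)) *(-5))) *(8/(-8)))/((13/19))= 48736947/6760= 7209.61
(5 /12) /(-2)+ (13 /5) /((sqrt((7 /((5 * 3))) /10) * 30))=-5 /24+ 13 * sqrt(42) /210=0.19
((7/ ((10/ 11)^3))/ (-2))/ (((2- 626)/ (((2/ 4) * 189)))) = 586971/ 832000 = 0.71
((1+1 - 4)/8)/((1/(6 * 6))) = -9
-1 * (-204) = 204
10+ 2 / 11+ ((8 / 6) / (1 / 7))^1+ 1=677 / 33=20.52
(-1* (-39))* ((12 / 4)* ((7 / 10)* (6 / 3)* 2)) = 1638 / 5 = 327.60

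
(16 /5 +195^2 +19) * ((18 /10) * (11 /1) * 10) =37666728 /5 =7533345.60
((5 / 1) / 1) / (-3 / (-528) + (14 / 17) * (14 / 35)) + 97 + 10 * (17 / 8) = 2670349 / 20052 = 133.17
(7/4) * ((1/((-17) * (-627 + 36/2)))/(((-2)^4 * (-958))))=-1/90680448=-0.00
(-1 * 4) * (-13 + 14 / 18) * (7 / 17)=3080 / 153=20.13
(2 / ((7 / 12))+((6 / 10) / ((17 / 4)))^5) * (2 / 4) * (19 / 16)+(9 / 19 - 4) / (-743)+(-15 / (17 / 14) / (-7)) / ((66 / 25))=52262189440652659 / 19292466721412500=2.71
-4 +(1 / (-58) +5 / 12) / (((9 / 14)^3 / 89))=8232814 / 63423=129.81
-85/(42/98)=-595/3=-198.33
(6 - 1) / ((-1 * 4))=-5 / 4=-1.25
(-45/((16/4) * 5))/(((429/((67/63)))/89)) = -5963/12012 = -0.50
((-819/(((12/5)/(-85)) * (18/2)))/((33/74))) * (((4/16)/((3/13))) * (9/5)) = 3720535/264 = 14092.94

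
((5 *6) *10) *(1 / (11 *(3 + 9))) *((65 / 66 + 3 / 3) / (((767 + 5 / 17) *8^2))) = 55675 / 606076416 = 0.00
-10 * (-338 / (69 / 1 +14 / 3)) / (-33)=-1.39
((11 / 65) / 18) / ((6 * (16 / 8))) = 11 / 14040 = 0.00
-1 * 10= -10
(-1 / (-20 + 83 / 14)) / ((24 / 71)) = 497 / 2364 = 0.21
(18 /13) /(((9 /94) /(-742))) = -139496 /13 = -10730.46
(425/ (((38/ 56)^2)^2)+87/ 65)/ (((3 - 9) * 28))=-11.94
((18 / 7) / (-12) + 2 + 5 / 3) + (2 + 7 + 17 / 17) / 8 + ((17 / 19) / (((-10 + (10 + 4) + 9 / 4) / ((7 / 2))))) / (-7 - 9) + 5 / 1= 771751 / 79800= 9.67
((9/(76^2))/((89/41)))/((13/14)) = 2583/3341416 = 0.00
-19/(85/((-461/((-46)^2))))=8759/179860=0.05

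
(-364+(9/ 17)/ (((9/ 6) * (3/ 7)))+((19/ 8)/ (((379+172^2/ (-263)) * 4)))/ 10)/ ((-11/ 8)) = 138481253291/ 524295640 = 264.13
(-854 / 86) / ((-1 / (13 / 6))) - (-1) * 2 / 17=94883 / 4386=21.63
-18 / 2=-9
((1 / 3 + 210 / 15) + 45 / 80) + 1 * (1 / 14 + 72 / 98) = 36931 / 2352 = 15.70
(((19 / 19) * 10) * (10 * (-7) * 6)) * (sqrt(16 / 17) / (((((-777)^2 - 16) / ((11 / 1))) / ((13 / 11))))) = -218400 * sqrt(17) / 10263121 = -0.09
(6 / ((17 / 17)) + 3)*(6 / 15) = 18 / 5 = 3.60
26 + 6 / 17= 448 / 17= 26.35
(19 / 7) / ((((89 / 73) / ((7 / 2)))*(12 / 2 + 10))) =1387 / 2848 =0.49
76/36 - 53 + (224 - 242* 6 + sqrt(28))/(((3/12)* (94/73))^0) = -11510/9 + 2* sqrt(7) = -1273.60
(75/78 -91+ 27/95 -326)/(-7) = 1026913/17290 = 59.39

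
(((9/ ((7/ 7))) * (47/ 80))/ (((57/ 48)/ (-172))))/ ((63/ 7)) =-8084/ 95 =-85.09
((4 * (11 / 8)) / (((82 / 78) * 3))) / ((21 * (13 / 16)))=88 / 861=0.10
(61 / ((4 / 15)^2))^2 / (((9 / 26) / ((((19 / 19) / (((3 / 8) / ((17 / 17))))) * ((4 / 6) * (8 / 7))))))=30233125 / 7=4319017.86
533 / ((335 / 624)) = 332592 / 335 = 992.81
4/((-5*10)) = -2/25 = -0.08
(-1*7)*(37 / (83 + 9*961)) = -0.03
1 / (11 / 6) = 6 / 11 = 0.55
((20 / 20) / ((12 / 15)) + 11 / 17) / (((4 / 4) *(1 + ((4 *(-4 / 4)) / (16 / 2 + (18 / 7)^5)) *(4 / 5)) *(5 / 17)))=10879129 / 1641868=6.63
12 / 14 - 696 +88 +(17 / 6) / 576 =-14687881 / 24192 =-607.14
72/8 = 9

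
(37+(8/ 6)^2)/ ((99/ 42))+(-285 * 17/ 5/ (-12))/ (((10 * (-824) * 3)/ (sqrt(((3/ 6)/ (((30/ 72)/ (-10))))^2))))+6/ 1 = 54848389/ 2447280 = 22.41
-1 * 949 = -949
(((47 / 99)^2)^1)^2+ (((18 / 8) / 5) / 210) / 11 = 6857751473 / 134483441400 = 0.05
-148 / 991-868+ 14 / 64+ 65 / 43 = -1181462765 / 1363616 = -866.42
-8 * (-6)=48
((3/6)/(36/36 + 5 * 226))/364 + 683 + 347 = 848069041/823368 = 1030.00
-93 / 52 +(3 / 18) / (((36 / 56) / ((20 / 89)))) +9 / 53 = -10333943 / 6622668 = -1.56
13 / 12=1.08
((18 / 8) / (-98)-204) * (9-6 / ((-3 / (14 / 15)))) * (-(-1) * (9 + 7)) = -8690834 / 245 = -35472.79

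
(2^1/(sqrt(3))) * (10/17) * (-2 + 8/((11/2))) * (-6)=240 * sqrt(3)/187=2.22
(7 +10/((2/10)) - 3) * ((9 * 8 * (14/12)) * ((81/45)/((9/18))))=81648/5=16329.60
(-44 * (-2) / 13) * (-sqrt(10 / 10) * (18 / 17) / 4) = -396 / 221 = -1.79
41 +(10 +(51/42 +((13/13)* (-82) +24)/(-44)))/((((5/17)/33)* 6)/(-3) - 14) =2207753/55048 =40.11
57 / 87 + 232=232.66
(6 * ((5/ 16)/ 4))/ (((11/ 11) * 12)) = 5/ 128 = 0.04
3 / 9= 1 / 3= 0.33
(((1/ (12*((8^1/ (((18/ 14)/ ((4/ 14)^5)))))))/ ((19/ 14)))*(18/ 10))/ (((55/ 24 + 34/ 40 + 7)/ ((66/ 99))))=453789/ 739936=0.61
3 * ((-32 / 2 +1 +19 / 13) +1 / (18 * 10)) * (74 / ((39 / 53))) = -62098987 / 15210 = -4082.77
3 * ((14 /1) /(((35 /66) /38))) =15048 /5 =3009.60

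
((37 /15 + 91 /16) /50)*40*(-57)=-37183 /100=-371.83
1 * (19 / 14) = 19 / 14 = 1.36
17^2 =289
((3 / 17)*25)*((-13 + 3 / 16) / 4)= -15375 / 1088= -14.13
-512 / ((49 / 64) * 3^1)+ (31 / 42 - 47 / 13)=-287655 / 1274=-225.79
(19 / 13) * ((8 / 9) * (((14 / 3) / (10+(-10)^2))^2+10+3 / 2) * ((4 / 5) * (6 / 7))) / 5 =2.05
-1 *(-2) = 2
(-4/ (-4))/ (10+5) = 1/ 15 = 0.07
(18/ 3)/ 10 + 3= 18/ 5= 3.60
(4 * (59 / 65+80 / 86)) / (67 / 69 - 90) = -1417812 / 17169685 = -0.08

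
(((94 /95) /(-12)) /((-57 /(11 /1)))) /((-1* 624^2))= -517 /12650826240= -0.00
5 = 5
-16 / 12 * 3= -4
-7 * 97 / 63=-10.78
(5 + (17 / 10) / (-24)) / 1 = 1183 / 240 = 4.93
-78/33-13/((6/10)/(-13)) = 9217/33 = 279.30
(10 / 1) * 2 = 20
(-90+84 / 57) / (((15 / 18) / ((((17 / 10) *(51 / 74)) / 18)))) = -243049 / 35150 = -6.91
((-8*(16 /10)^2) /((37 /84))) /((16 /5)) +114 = 18402 /185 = 99.47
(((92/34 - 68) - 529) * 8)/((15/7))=-565768/255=-2218.70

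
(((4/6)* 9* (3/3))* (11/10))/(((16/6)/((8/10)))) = 99/50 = 1.98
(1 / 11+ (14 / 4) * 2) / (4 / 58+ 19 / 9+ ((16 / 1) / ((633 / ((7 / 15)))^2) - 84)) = -15686974350 / 181007383733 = -0.09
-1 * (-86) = 86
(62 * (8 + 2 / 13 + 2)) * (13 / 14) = 4092 / 7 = 584.57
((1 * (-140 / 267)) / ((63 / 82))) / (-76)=410 / 45657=0.01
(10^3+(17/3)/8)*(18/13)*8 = 144102/13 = 11084.77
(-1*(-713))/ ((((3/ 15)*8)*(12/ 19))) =67735/ 96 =705.57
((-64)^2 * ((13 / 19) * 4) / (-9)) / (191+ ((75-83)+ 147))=-106496 / 28215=-3.77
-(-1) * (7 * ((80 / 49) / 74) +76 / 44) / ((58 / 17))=91137 / 165242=0.55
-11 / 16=-0.69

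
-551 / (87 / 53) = -1007 / 3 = -335.67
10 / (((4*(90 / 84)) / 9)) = 21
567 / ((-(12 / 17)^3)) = -103173 / 64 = -1612.08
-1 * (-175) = 175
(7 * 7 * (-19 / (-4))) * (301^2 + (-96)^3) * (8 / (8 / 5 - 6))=3696698425 / 11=336063493.18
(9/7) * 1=9/7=1.29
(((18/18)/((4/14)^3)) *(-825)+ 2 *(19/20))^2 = 2001656210401/1600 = 1251035131.50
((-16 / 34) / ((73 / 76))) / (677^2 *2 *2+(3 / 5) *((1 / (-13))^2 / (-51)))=-0.00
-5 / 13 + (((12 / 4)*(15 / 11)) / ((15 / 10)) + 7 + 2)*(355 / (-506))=-623165 / 72358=-8.61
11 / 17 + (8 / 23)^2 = 6907 / 8993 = 0.77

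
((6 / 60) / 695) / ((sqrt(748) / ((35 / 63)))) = 0.00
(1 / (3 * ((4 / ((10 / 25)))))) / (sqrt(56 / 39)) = sqrt(546) / 840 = 0.03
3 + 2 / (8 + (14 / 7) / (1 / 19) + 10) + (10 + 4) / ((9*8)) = 407 / 126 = 3.23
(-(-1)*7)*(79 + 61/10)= 5957/10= 595.70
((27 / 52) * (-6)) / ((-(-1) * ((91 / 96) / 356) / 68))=-94120704 / 1183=-79561.03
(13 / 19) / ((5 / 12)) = 156 / 95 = 1.64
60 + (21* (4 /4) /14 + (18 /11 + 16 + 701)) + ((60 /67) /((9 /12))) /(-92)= 780.12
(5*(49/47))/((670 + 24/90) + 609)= 3675/901883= 0.00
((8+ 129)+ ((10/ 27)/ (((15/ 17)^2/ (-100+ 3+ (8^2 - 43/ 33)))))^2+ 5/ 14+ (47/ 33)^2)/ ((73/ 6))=9130531468049/ 273829403925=33.34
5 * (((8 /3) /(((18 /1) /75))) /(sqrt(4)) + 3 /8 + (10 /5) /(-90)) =709 /24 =29.54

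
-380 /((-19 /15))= 300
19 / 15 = 1.27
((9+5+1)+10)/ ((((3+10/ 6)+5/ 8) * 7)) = 600/ 889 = 0.67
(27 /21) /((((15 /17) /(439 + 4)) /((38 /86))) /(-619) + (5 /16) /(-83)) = -1058613631632 /3106019105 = -340.83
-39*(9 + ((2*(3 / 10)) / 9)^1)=-1768 / 5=-353.60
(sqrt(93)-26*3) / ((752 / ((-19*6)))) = 2223 / 188-57*sqrt(93) / 376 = 10.36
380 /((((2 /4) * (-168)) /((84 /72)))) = -95 /18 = -5.28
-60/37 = -1.62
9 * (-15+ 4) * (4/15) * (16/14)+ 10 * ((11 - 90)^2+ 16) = 2188894/35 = 62539.83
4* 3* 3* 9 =324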